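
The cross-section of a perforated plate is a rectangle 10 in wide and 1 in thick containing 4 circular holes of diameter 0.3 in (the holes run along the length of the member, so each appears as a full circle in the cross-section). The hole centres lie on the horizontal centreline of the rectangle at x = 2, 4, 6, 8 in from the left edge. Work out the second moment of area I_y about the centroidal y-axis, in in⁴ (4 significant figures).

I_y ≈ 81.92 in⁴

Break the section into simple shapes (no overlaps), measuring from the bottom-left corner of the bounding box.
Plate: 10 × 1, A = 10 in², x = 5 in, Ī = 83.3333 in⁴.
Hole 1 (subtracted): ⌀0.3, A = 0.0706858 in², x = 2 in, Ī = 0.000397608 in⁴.
Hole 2 (subtracted): ⌀0.3, A = 0.0706858 in², x = 4 in, Ī = 0.000397608 in⁴.
Hole 3 (subtracted): ⌀0.3, A = 0.0706858 in², x = 6 in, Ī = 0.000397608 in⁴.
Hole 4 (subtracted): ⌀0.3, A = 0.0706858 in², x = 8 in, Ī = 0.000397608 in⁴.
By symmetry the centroid is at mid-width, x̄ = 5 in.
Transfer each piece to the centroidal y-axis using Ī + A·d² with d = x − 5:
  plate: d = 0 in → contributes +83.3333 in⁴
  hole 1: d = -3 in → contributes −0.63657 in⁴
  hole 2: d = -1 in → contributes −0.0710834 in⁴
  hole 3: d = 1 in → contributes −0.0710834 in⁴
  hole 4: d = 3 in → contributes −0.63657 in⁴
Total I = 81.918 in⁴.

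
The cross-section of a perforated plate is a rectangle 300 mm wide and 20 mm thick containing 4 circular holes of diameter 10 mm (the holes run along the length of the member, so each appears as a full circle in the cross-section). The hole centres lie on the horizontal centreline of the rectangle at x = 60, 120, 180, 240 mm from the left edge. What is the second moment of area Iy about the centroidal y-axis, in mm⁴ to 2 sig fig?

Split into non-overlapping primitives; take the origin at the lower-left of the bounding box.
Plate: 300 × 20, A = 6 000 mm², x = 150 mm, Ī = 45 000 000 mm⁴.
Hole 1 (subtracted): ⌀10, A = 78.54 mm², x = 60 mm, Ī = 490.9 mm⁴.
Hole 2 (subtracted): ⌀10, A = 78.54 mm², x = 120 mm, Ī = 490.9 mm⁴.
Hole 3 (subtracted): ⌀10, A = 78.54 mm², x = 180 mm, Ī = 490.9 mm⁴.
Hole 4 (subtracted): ⌀10, A = 78.54 mm², x = 240 mm, Ī = 490.9 mm⁴.
By symmetry the centroid is at mid-width, x̄ = 150 mm.
Transfer each piece to the centroidal y-axis using Ī + A·d² with d = x − 150:
  plate: d = 0 mm → contributes +45 000 000 mm⁴
  hole 1: d = -90 mm → contributes −636 663 mm⁴
  hole 2: d = -30 mm → contributes −71 177 mm⁴
  hole 3: d = 30 mm → contributes −71 177 mm⁴
  hole 4: d = 90 mm → contributes −636 663 mm⁴
Total I = 43 584 320 mm⁴.

Iy ≈ 4.4 × 10⁷ mm⁴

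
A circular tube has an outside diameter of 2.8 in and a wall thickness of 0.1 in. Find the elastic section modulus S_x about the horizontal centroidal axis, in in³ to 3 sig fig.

Split into non-overlapping primitives; take the origin at the lower-left of the bounding box.
Outer circle: ⌀2.8, A = 6.1575 in², y = 1.4 in, Ī = 3.0172 in⁴.
Bore (subtracted): ⌀2.6, A = 5.3093 in², y = 1.4 in, Ī = 2.2432 in⁴.
By symmetry the centroid is at mid-height, ȳ = 1.4 in.
All pieces are centred on the horizontal centroidal axis, so I = ΣĪ (holes subtracted) = 0.77401 in⁴.
Extreme fibre distance c = 1.4 in; S = I/c = 0.55286 in³.

S_x ≈ 0.553 in³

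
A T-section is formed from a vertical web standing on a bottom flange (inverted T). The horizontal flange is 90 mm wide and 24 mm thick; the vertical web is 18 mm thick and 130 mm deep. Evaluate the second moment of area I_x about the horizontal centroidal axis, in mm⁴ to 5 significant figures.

I_x ≈ 1.0059 × 10⁷ mm⁴

Decompose the section into non-overlapping parts with the origin at the bottom-left of its bounding rectangle.
Flange: 90 × 24, A = 2 160 mm², y = 12 mm, Ī = 103 680 mm⁴.
Web: 18 × 130, A = 2 340 mm², y = 89 mm, Ī = 3 295 500 mm⁴.
Centroid: ȳ = ΣA·y / ΣA = 52.04 mm.
Transfer each piece to the horizontal centroidal axis using Ī + A·d² with d = y − 52.04:
  flange: d = -40.04 mm → contributes +3 566 595 mm⁴
  web: d = 36.96 mm → contributes +6 492 037 mm⁴
Total I = 10 058 633 mm⁴.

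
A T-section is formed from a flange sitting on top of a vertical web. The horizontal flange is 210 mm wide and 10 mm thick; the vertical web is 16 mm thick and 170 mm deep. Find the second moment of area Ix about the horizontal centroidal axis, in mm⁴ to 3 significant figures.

Treat the section as a set of non-overlapping primitives; coordinates are from the bounding-box lower-left.
Flange: 210 × 10, A = 2 100 mm², y = 175 mm, Ī = 17 500 mm⁴.
Web: 16 × 170, A = 2 720 mm², y = 85 mm, Ī = 6 550 667 mm⁴.
Centroid: ȳ = ΣA·y / ΣA = 124.21 mm.
Transfer each piece to the horizontal centroidal axis using Ī + A·d² with d = y − 124.21:
  flange: d = 50.788 mm → contributes +5 434 365 mm⁴
  web: d = -39.212 mm → contributes +10 732 805 mm⁴
Total I = 16 167 171 mm⁴.

Ix ≈ 1.62 × 10⁷ mm⁴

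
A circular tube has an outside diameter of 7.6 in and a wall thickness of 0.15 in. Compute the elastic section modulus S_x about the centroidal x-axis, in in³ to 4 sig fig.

Split into non-overlapping primitives; take the origin at the lower-left of the bounding box.
Outer circle: ⌀7.6, A = 45.3646 in², y = 3.8 in, Ī = 163.766 in⁴.
Bore (subtracted): ⌀7.3, A = 41.8539 in², y = 3.8 in, Ī = 139.4 in⁴.
By symmetry the centroid is at mid-height, ȳ = 3.8 in.
All pieces are centred on the centroidal x-axis, so I = ΣĪ (holes subtracted) = 24.3667 in⁴.
Extreme fibre distance c = 3.8 in; S = I/c = 6.41228 in³.

S_x ≈ 6.412 in³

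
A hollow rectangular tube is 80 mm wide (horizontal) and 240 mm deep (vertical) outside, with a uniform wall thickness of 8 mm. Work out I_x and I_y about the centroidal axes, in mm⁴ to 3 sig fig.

Break the section into simple shapes (no overlaps), measuring from the bottom-left corner of the bounding box.
Outer rectangle: 80 × 240, A = 19 200 mm², y = 120 mm, Ī = 92 160 000 mm⁴.
Inner void (subtracted): 64 × 224, A = 14 336 mm², y = 120 mm, Ī = 59 943 595 mm⁴.
By symmetry the centroid is at mid-height, ȳ = 120 mm.
All pieces are centred on the centroidal x-axis, so I = ΣĪ (holes subtracted) = 32 216 405 mm⁴.
Repeating about the centroidal y-axis gives I_y = 5 346 645 mm⁴.

I_x ≈ 3.22 × 10⁷ mm⁴, I_y ≈ 5.35 × 10⁶ mm⁴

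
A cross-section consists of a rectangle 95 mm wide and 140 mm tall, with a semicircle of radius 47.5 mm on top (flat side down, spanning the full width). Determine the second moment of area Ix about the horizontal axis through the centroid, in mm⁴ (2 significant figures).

Treat the section as a set of non-overlapping primitives; coordinates are from the bounding-box lower-left.
Rectangular body: 95 × 140, A = 13 300 mm², y = 70 mm, Ī = 21 723 333 mm⁴.
Semicircular cap: semicircle r = 47.5, A = 3 544 mm², y = 160.2 mm, Ī = 558 736 mm⁴.
Centroid: ȳ = ΣA·y / ΣA = 88.97 mm.
Transfer each piece to the horizontal axis through the centroid using Ī + A·d² with d = y − 88.97:
  rectangular body: d = -18.97 mm → contributes +26 509 567 mm⁴
  semicircular cap: d = 71.19 mm → contributes +18 520 066 mm⁴
Total I = 45 029 633 mm⁴.

Ix ≈ 4.5 × 10⁷ mm⁴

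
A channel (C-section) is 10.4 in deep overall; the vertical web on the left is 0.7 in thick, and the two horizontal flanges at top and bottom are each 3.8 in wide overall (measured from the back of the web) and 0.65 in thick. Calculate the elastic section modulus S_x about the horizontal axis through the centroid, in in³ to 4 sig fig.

S_x ≈ 31.06 in³

Break the section into simple shapes (no overlaps), measuring from the bottom-left corner of the bounding box.
Web: 0.7 × 10.4, A = 7.28 in², y = 5.2 in, Ī = 65.6171 in⁴.
Top flange (beyond web): 3.1 × 0.65, A = 2.015 in², y = 10.075 in, Ī = 0.0709448 in⁴.
Bottom flange (beyond web): 3.1 × 0.65, A = 2.015 in², y = 0.325 in, Ī = 0.0709448 in⁴.
By symmetry the centroid is at mid-height, ȳ = 5.2 in.
Transfer each piece to the horizontal axis through the centroid using Ī + A·d² with d = y − 5.2:
  web: d = 0 in → contributes +65.6171 in⁴
  top flange (beyond web): d = 4.875 in → contributes +47.9587 in⁴
  bottom flange (beyond web): d = -4.875 in → contributes +47.9587 in⁴
Total I = 161.534 in⁴.
Extreme fibre distance c = 5.2 in; S = I/c = 31.0643 in³.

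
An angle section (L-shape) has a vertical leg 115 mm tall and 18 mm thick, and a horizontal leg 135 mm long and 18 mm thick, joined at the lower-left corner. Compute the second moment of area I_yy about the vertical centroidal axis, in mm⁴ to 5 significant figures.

I_yy ≈ 7.2147 × 10⁶ mm⁴

Treat the section as a set of non-overlapping primitives; coordinates are from the bounding-box lower-left.
Vertical leg: 18 × 115, A = 2 070 mm², x = 9 mm, Ī = 55 890 mm⁴.
Horizontal leg (remainder): 117 × 18, A = 2 106 mm², x = 76.5 mm, Ī = 2 402 420 mm⁴.
Centroid: x̄ = ΣA·x / ΣA = 43.04095 mm.
Transfer each piece to the vertical centroidal axis using Ī + A·d² with d = x − 43.04095:
  vertical leg: d = -34.04095 mm → contributes +2 454 577 mm⁴
  horizontal leg (remainder): d = 33.45905 mm → contributes +4 760 104 mm⁴
Total I = 7 214 681 mm⁴.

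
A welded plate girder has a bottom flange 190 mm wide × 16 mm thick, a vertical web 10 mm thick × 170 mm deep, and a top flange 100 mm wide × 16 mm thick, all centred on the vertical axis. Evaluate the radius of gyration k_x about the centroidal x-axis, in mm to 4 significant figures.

k_x ≈ 80.90 mm

Split into non-overlapping primitives; take the origin at the lower-left of the bounding box.
Bottom plate: 190 × 16, A = 3 040 mm², y = 8 mm, Ī = 64853.3 mm⁴.
Web plate: 10 × 170, A = 1 700 mm², y = 101 mm, Ī = 4 094 167 mm⁴.
Top plate: 100 × 16, A = 1 600 mm², y = 194 mm, Ī = 34133.3 mm⁴.
Centroid: ȳ = ΣA·y / ΣA = 79.877 mm.
Transfer each piece to the centroidal x-axis using Ī + A·d² with d = y − 79.877:
  bottom plate: d = -71.877 mm → contributes +15 770 402 mm⁴
  web plate: d = 21.123 mm → contributes +4 852 677 mm⁴
  top plate: d = 114.123 mm → contributes +20 872 638 mm⁴
Total I = 41 495 717 mm⁴.
Radius of gyration: k = √(I/A) = √(41 495 717 / 6 340) = 80.9016 mm.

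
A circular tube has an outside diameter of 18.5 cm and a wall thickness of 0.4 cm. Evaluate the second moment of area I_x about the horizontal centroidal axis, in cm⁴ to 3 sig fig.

I_x ≈ 932 cm⁴

Decompose the section into non-overlapping parts with the origin at the bottom-left of its bounding rectangle.
Outer circle: ⌀18.5, A = 268.8 cm², y = 9.25 cm, Ī = 5749.9 cm⁴.
Bore (subtracted): ⌀17.7, A = 246.06 cm², y = 9.25 cm, Ī = 4 818 cm⁴.
By symmetry the centroid is at mid-height, ȳ = 9.25 cm.
All pieces are centred on the horizontal centroidal axis, so I = ΣĪ (holes subtracted) = 931.9 cm⁴.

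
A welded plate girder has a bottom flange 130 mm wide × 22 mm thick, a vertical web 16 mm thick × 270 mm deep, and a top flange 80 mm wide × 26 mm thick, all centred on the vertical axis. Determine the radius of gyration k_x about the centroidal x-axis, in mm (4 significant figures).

Treat the section as a set of non-overlapping primitives; coordinates are from the bounding-box lower-left.
Bottom plate: 130 × 22, A = 2 860 mm², y = 11 mm, Ī = 115 353 mm⁴.
Web plate: 16 × 270, A = 4 320 mm², y = 157 mm, Ī = 26 244 000 mm⁴.
Top plate: 80 × 26, A = 2 080 mm², y = 305 mm, Ī = 117 173 mm⁴.
Centroid: ȳ = ΣA·y / ΣA = 145.151 mm.
Transfer each piece to the centroidal x-axis using Ī + A·d² with d = y − 145.151:
  bottom plate: d = -134.151 mm → contributes +51 585 461 mm⁴
  web plate: d = 11.8488 mm → contributes +26 850 504 mm⁴
  top plate: d = 159.849 mm → contributes +53 264 590 mm⁴
Total I = 131 700 555 mm⁴.
Radius of gyration: k = √(I/A) = √(131 700 555 / 9 260) = 119.258 mm.

k_x ≈ 119.3 mm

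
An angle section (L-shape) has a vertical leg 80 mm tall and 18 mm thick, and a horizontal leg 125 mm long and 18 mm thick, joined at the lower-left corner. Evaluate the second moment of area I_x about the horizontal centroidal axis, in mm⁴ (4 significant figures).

I_x ≈ 1.612 × 10⁶ mm⁴

Treat the section as a set of non-overlapping primitives; coordinates are from the bounding-box lower-left.
Vertical leg: 18 × 80, A = 1 440 mm², y = 40 mm, Ī = 768 000 mm⁴.
Horizontal leg (remainder): 107 × 18, A = 1 926 mm², y = 9 mm, Ī = 52 002 mm⁴.
Centroid: ȳ = ΣA·y / ΣA = 22.262 mm.
Transfer each piece to the horizontal centroidal axis using Ī + A·d² with d = y − 22.262:
  vertical leg: d = 17.738 mm → contributes +1 221 075 mm⁴
  horizontal leg (remainder): d = -13.262 mm → contributes +390 750 mm⁴
Total I = 1 611 825 mm⁴.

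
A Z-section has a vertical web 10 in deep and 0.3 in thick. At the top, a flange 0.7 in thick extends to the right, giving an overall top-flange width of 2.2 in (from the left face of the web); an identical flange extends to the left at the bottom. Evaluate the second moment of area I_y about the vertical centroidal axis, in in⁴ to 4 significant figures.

Treat the section as a set of non-overlapping primitives; coordinates are from the bounding-box lower-left.
Web: 0.3 × 10, A = 3 in², x = 2.05 in, Ī = 0.0225 in⁴.
Top flange (beyond web): 1.9 × 0.7, A = 1.33 in², x = 3.15 in, Ī = 0.400108 in⁴.
Bottom flange (beyond web): 1.9 × 0.7, A = 1.33 in², x = 0.95 in, Ī = 0.400108 in⁴.
Centroid: x̄ = ΣA·x / ΣA = 2.05 in.
Transfer each piece to the vertical centroidal axis using Ī + A·d² with d = x − 2.05:
  web: d = 0 in → contributes +0.0225 in⁴
  top flange (beyond web): d = 1.1 in → contributes +2.00941 in⁴
  bottom flange (beyond web): d = -1.1 in → contributes +2.00941 in⁴
Total I = 4.04132 in⁴.

I_y ≈ 4.041 in⁴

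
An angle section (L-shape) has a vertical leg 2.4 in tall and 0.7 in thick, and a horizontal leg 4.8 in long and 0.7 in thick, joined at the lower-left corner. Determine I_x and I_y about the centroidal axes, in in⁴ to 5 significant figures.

Decompose the section into non-overlapping parts with the origin at the bottom-left of its bounding rectangle.
Vertical leg: 0.7 × 2.4, A = 1.68 in², y = 1.2 in, Ī = 0.8064 in⁴.
Horizontal leg (remainder): 4.1 × 0.7, A = 2.87 in², y = 0.35 in, Ī = 0.1171917 in⁴.
Centroid: ȳ = ΣA·y / ΣA = 0.6638462 in.
Transfer each piece to the centroidal x-axis using Ī + A·d² with d = y − 0.6638462:
  vertical leg: d = 0.5361538 in → contributes +1.289334 in⁴
  horizontal leg (remainder): d = -0.3138462 in → contributes +0.399885 in⁴
Total I = 1.689219 in⁴.
For the y-axis: x̄ = 1.863846 in.
Repeating about the centroidal y-axis gives I_y = 10.19282 in⁴.

I_x ≈ 1.6892 in⁴, I_y ≈ 10.193 in⁴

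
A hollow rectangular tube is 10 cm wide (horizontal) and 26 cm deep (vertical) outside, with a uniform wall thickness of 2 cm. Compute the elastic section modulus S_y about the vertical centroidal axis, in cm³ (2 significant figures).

Split into non-overlapping primitives; take the origin at the lower-left of the bounding box.
Outer rectangle: 10 × 26, A = 260 cm², x = 5 cm, Ī = 2 167 cm⁴.
Inner void (subtracted): 6 × 22, A = 132 cm², x = 5 cm, Ī = 396 cm⁴.
By symmetry the centroid is at mid-width, x̄ = 5 cm.
All pieces are centred on the vertical centroidal axis, so I = ΣĪ (holes subtracted) = 1 771 cm⁴.
Extreme fibre distance c = 5 cm; S = I/c = 354.1 cm³.

S_y ≈ 350 cm³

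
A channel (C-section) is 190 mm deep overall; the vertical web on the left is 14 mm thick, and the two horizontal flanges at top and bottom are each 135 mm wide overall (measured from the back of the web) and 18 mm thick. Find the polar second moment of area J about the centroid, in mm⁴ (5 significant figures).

J ≈ 5.3220 × 10⁷ mm⁴

Treat the section as a set of non-overlapping primitives; coordinates are from the bounding-box lower-left.
Web: 14 × 190, A = 2 660 mm², y = 95 mm, Ī = 8 002 167 mm⁴.
Top flange (beyond web): 121 × 18, A = 2 178 mm², y = 181 mm, Ī = 58 806 mm⁴.
Bottom flange (beyond web): 121 × 18, A = 2 178 mm², y = 9 mm, Ī = 58 806 mm⁴.
By symmetry the centroid is at mid-height, ȳ = 95 mm.
Transfer each piece to the centroidal x-axis using Ī + A·d² with d = y − 95:
  web: d = 0 mm → contributes +8 002 167 mm⁴
  top flange (beyond web): d = 86 mm → contributes +16 167 294 mm⁴
  bottom flange (beyond web): d = -86 mm → contributes +16 167 294 mm⁴
Total I = 40 336 755 mm⁴.
For the y-axis: x̄ = 48.90849 mm.
Repeating about the centroidal y-axis gives I_y = 12 882 800 mm⁴.
Polar second moment: J = I_x + I_y = 53 219 555 mm⁴.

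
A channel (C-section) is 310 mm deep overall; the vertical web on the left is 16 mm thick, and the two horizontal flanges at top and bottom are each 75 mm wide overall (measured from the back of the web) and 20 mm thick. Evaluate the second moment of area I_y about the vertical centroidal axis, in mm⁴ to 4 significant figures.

I_y ≈ 3.039 × 10⁶ mm⁴

Decompose the section into non-overlapping parts with the origin at the bottom-left of its bounding rectangle.
Web: 16 × 310, A = 4 960 mm², x = 8 mm, Ī = 105 813 mm⁴.
Top flange (beyond web): 59 × 20, A = 1 180 mm², x = 45.5 mm, Ī = 342 298 mm⁴.
Bottom flange (beyond web): 59 × 20, A = 1 180 mm², x = 45.5 mm, Ī = 342 298 mm⁴.
Centroid: x̄ = ΣA·x / ΣA = 20.0902 mm.
Transfer each piece to the vertical centroidal axis using Ī + A·d² with d = x − 20.0902:
  web: d = -12.0902 mm → contributes +830 827 mm⁴
  top flange (beyond web): d = 25.4098 mm → contributes +1 104 177 mm⁴
  bottom flange (beyond web): d = 25.4098 mm → contributes +1 104 177 mm⁴
Total I = 3 039 180 mm⁴.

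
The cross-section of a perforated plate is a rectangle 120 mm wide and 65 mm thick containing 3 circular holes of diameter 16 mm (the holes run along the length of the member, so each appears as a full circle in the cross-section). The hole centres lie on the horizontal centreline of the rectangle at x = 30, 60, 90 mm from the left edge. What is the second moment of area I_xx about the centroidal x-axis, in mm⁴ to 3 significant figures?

Split into non-overlapping primitives; take the origin at the lower-left of the bounding box.
Plate: 120 × 65, A = 7 800 mm², y = 32.5 mm, Ī = 2 746 250 mm⁴.
Hole 1 (subtracted): ⌀16, A = 201.06 mm², y = 32.5 mm, Ī = 3 217 mm⁴.
Hole 2 (subtracted): ⌀16, A = 201.06 mm², y = 32.5 mm, Ī = 3 217 mm⁴.
Hole 3 (subtracted): ⌀16, A = 201.06 mm², y = 32.5 mm, Ī = 3 217 mm⁴.
By symmetry the centroid is at mid-height, ȳ = 32.5 mm.
All pieces are centred on the centroidal x-axis, so I = ΣĪ (holes subtracted) = 2 736 599 mm⁴.

I_xx ≈ 2.74 × 10⁶ mm⁴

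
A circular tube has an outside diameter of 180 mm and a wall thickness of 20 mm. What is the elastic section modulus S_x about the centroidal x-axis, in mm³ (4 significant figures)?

S_x ≈ 3.630 × 10⁵ mm³

Treat the section as a set of non-overlapping primitives; coordinates are from the bounding-box lower-left.
Outer circle: ⌀180, A = 25446.9 mm², y = 90 mm, Ī = 51 529 974 mm⁴.
Bore (subtracted): ⌀140, A = 15393.8 mm², y = 90 mm, Ī = 18 857 410 mm⁴.
By symmetry the centroid is at mid-height, ȳ = 90 mm.
All pieces are centred on the centroidal x-axis, so I = ΣĪ (holes subtracted) = 32 672 564 mm⁴.
Extreme fibre distance c = 90 mm; S = I/c = 363 028 mm³.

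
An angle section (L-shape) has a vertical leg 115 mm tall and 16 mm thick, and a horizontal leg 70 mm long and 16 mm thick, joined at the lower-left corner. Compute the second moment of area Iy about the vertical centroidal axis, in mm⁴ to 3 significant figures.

Iy ≈ 9.69 × 10⁵ mm⁴

Split into non-overlapping primitives; take the origin at the lower-left of the bounding box.
Vertical leg: 16 × 115, A = 1 840 mm², x = 8 mm, Ī = 39 253 mm⁴.
Horizontal leg (remainder): 54 × 16, A = 864 mm², x = 43 mm, Ī = 209 952 mm⁴.
Centroid: x̄ = ΣA·x / ΣA = 19.183 mm.
Transfer each piece to the vertical centroidal axis using Ī + A·d² with d = x − 19.183:
  vertical leg: d = -11.183 mm → contributes +269 381 mm⁴
  horizontal leg (remainder): d = 23.817 mm → contributes +700 038 mm⁴
Total I = 969 418 mm⁴.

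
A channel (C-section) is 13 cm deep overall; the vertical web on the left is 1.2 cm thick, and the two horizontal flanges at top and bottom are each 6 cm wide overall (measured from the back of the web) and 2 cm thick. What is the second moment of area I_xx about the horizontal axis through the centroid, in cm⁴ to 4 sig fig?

I_xx ≈ 806.9 cm⁴

Decompose the section into non-overlapping parts with the origin at the bottom-left of its bounding rectangle.
Web: 1.2 × 13, A = 15.6 cm², y = 6.5 cm, Ī = 219.7 cm⁴.
Top flange (beyond web): 4.8 × 2, A = 9.6 cm², y = 12 cm, Ī = 3.2 cm⁴.
Bottom flange (beyond web): 4.8 × 2, A = 9.6 cm², y = 1 cm, Ī = 3.2 cm⁴.
By symmetry the centroid is at mid-height, ȳ = 6.5 cm.
Transfer each piece to the horizontal axis through the centroid using Ī + A·d² with d = y − 6.5:
  web: d = 0 cm → contributes +219.7 cm⁴
  top flange (beyond web): d = 5.5 cm → contributes +293.6 cm⁴
  bottom flange (beyond web): d = -5.5 cm → contributes +293.6 cm⁴
Total I = 806.9 cm⁴.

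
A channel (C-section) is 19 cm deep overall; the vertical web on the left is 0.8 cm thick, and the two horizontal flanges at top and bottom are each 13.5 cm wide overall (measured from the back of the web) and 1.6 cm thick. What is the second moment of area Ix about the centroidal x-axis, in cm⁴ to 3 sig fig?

Ix ≈ 3540 cm⁴

Break the section into simple shapes (no overlaps), measuring from the bottom-left corner of the bounding box.
Web: 0.8 × 19, A = 15.2 cm², y = 9.5 cm, Ī = 457.27 cm⁴.
Top flange (beyond web): 12.7 × 1.6, A = 20.32 cm², y = 18.2 cm, Ī = 4.3349 cm⁴.
Bottom flange (beyond web): 12.7 × 1.6, A = 20.32 cm², y = 0.8 cm, Ī = 4.3349 cm⁴.
By symmetry the centroid is at mid-height, ȳ = 9.5 cm.
Transfer each piece to the centroidal x-axis using Ī + A·d² with d = y − 9.5:
  web: d = 0 cm → contributes +457.27 cm⁴
  top flange (beyond web): d = 8.7 cm → contributes +1542.4 cm⁴
  bottom flange (beyond web): d = -8.7 cm → contributes +1542.4 cm⁴
Total I = 3 542 cm⁴.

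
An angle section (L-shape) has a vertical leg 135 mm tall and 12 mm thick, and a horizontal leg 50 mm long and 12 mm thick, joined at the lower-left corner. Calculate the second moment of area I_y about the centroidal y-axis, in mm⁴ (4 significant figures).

Split into non-overlapping primitives; take the origin at the lower-left of the bounding box.
Vertical leg: 12 × 135, A = 1 620 mm², x = 6 mm, Ī = 19 440 mm⁴.
Horizontal leg (remainder): 38 × 12, A = 456 mm², x = 31 mm, Ī = 54 872 mm⁴.
Centroid: x̄ = ΣA·x / ΣA = 11.4913 mm.
Transfer each piece to the centroidal y-axis using Ī + A·d² with d = x − 11.4913:
  vertical leg: d = -5.49133 mm → contributes +68290.6 mm⁴
  horizontal leg (remainder): d = 19.5087 mm → contributes +228 420 mm⁴
Total I = 296 711 mm⁴.

I_y ≈ 2.967 × 10⁵ mm⁴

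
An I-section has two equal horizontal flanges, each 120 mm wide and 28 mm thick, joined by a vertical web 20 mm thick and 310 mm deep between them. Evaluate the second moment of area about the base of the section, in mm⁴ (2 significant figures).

Decompose the section into non-overlapping parts with the origin at the bottom-left of its bounding rectangle.
Bottom flange: 120 × 28, A = 3 360 mm², y = 14 mm, Ī = 219 520 mm⁴.
Web: 20 × 310, A = 6 200 mm², y = 183 mm, Ī = 49 651 667 mm⁴.
Top flange: 120 × 28, A = 3 360 mm², y = 352 mm, Ī = 219 520 mm⁴.
Transfer each piece to the bottom edge using Ī + A·d² with d = y − 0:
  bottom flange: d = 14 mm → contributes +878 080 mm⁴
  web: d = 183 mm → contributes +257 283 467 mm⁴
  top flange: d = 352 mm → contributes +416 536 960 mm⁴
Total I = 674 698 507 mm⁴.

I_base ≈ 6.7 × 10⁸ mm⁴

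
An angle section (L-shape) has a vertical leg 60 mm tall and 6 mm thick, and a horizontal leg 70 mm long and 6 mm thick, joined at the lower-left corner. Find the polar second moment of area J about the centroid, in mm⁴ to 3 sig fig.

J ≈ 6.04 × 10⁵ mm⁴

Break the section into simple shapes (no overlaps), measuring from the bottom-left corner of the bounding box.
Vertical leg: 6 × 60, A = 360 mm², y = 30 mm, Ī = 108 000 mm⁴.
Horizontal leg (remainder): 64 × 6, A = 384 mm², y = 3 mm, Ī = 1 152 mm⁴.
Centroid: ȳ = ΣA·y / ΣA = 16.065 mm.
Transfer each piece to the centroidal x-axis using Ī + A·d² with d = y − 16.065:
  vertical leg: d = 13.935 mm → contributes +177 911 mm⁴
  horizontal leg (remainder): d = -13.065 mm → contributes +66 694 mm⁴
Total I = 244 605 mm⁴.
For the y-axis: x̄ = 21.065 mm.
Repeating about the centroidal y-axis gives I_y = 359 765 mm⁴.
Polar second moment: J = I_x + I_y = 604 370 mm⁴.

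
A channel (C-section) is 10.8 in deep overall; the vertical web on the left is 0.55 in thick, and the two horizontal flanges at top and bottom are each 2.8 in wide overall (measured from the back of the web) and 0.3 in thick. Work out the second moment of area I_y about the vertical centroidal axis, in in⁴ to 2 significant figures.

Split into non-overlapping primitives; take the origin at the lower-left of the bounding box.
Web: 0.55 × 10.8, A = 5.94 in², x = 0.275 in, Ī = 0.1497 in⁴.
Top flange (beyond web): 2.25 × 0.3, A = 0.675 in², x = 1.675 in, Ī = 0.2848 in⁴.
Bottom flange (beyond web): 2.25 × 0.3, A = 0.675 in², x = 1.675 in, Ī = 0.2848 in⁴.
Centroid: x̄ = ΣA·x / ΣA = 0.5343 in.
Transfer each piece to the vertical centroidal axis using Ī + A·d² with d = x − 0.5343:
  web: d = -0.2593 in → contributes +0.549 in⁴
  top flange (beyond web): d = 1.141 in → contributes +1.163 in⁴
  bottom flange (beyond web): d = 1.141 in → contributes +1.163 in⁴
Total I = 2.875 in⁴.

I_y ≈ 2.9 in⁴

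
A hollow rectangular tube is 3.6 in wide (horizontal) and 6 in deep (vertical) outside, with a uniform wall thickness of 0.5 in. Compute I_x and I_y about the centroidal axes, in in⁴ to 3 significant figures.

Treat the section as a set of non-overlapping primitives; coordinates are from the bounding-box lower-left.
Outer rectangle: 3.6 × 6, A = 21.6 in², y = 3 in, Ī = 64.8 in⁴.
Inner void (subtracted): 2.6 × 5, A = 13 in², y = 3 in, Ī = 27.083 in⁴.
By symmetry the centroid is at mid-height, ȳ = 3 in.
All pieces are centred on the centroidal x-axis, so I = ΣĪ (holes subtracted) = 37.717 in⁴.
Repeating about the centroidal y-axis gives I_y = 16.005 in⁴.

I_x ≈ 37.7 in⁴, I_y ≈ 16.0 in⁴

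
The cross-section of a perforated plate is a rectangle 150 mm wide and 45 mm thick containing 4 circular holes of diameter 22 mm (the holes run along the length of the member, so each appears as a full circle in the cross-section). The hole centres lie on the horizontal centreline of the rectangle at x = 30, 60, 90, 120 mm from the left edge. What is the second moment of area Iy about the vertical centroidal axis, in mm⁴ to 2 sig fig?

Break the section into simple shapes (no overlaps), measuring from the bottom-left corner of the bounding box.
Plate: 150 × 45, A = 6 750 mm², x = 75 mm, Ī = 12 656 250 mm⁴.
Hole 1 (subtracted): ⌀22, A = 380.1 mm², x = 30 mm, Ī = 11 499 mm⁴.
Hole 2 (subtracted): ⌀22, A = 380.1 mm², x = 60 mm, Ī = 11 499 mm⁴.
Hole 3 (subtracted): ⌀22, A = 380.1 mm², x = 90 mm, Ī = 11 499 mm⁴.
Hole 4 (subtracted): ⌀22, A = 380.1 mm², x = 120 mm, Ī = 11 499 mm⁴.
By symmetry the centroid is at mid-width, x̄ = 75 mm.
Transfer each piece to the vertical centroidal axis using Ī + A·d² with d = x − 75:
  plate: d = 0 mm → contributes +12 656 250 mm⁴
  hole 1: d = -45 mm → contributes −781 268 mm⁴
  hole 2: d = -15 mm → contributes −97 029 mm⁴
  hole 3: d = 15 mm → contributes −97 029 mm⁴
  hole 4: d = 45 mm → contributes −781 268 mm⁴
Total I = 10 899 657 mm⁴.

Iy ≈ 1.1 × 10⁷ mm⁴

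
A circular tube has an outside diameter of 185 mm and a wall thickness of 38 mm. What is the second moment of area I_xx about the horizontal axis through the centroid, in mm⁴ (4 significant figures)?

I_xx ≈ 5.057 × 10⁷ mm⁴

Treat the section as a set of non-overlapping primitives; coordinates are from the bounding-box lower-left.
Outer circle: ⌀185, A = 26880.3 mm², y = 92.5 mm, Ī = 57 498 539 mm⁴.
Bore (subtracted): ⌀109, A = 9331.32 mm², y = 92.5 mm, Ī = 6 929 085 mm⁴.
By symmetry the centroid is at mid-height, ȳ = 92.5 mm.
All pieces are centred on the horizontal axis through the centroid, so I = ΣĪ (holes subtracted) = 50 569 454 mm⁴.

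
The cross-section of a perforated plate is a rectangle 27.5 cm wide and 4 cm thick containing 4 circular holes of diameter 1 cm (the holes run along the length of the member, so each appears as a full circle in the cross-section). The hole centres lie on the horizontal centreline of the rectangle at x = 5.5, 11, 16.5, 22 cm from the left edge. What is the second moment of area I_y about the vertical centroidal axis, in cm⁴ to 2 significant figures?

I_y ≈ 6800 cm⁴

Treat the section as a set of non-overlapping primitives; coordinates are from the bounding-box lower-left.
Plate: 27.5 × 4, A = 110 cm², x = 13.75 cm, Ī = 6 932 cm⁴.
Hole 1 (subtracted): ⌀1, A = 0.7854 cm², x = 5.5 cm, Ī = 0.04909 cm⁴.
Hole 2 (subtracted): ⌀1, A = 0.7854 cm², x = 11 cm, Ī = 0.04909 cm⁴.
Hole 3 (subtracted): ⌀1, A = 0.7854 cm², x = 16.5 cm, Ī = 0.04909 cm⁴.
Hole 4 (subtracted): ⌀1, A = 0.7854 cm², x = 22 cm, Ī = 0.04909 cm⁴.
By symmetry the centroid is at mid-width, x̄ = 13.75 cm.
Transfer each piece to the vertical centroidal axis using Ī + A·d² with d = x − 13.75:
  plate: d = 0 cm → contributes +6 932 cm⁴
  hole 1: d = -8.25 cm → contributes −53.51 cm⁴
  hole 2: d = -2.75 cm → contributes −5.989 cm⁴
  hole 3: d = 2.75 cm → contributes −5.989 cm⁴
  hole 4: d = 8.25 cm → contributes −53.51 cm⁴
Total I = 6 813 cm⁴.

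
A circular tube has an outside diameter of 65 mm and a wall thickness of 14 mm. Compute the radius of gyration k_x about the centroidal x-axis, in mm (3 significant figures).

Treat the section as a set of non-overlapping primitives; coordinates are from the bounding-box lower-left.
Outer circle: ⌀65, A = 3318.3 mm², y = 32.5 mm, Ī = 876 241 mm⁴.
Bore (subtracted): ⌀37, A = 1075.2 mm², y = 32.5 mm, Ī = 91 998 mm⁴.
By symmetry the centroid is at mid-height, ȳ = 32.5 mm.
All pieces are centred on the centroidal x-axis, so I = ΣĪ (holes subtracted) = 784 243 mm⁴.
Radius of gyration: k = √(I/A) = √(784 243 / 2243.1) = 18.698 mm.

k_x ≈ 18.7 mm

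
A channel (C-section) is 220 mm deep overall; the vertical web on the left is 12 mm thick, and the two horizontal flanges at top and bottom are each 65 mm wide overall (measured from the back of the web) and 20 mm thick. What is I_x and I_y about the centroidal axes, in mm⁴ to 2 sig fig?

Treat the section as a set of non-overlapping primitives; coordinates are from the bounding-box lower-left.
Web: 12 × 220, A = 2 640 mm², y = 110 mm, Ī = 10 648 000 mm⁴.
Top flange (beyond web): 53 × 20, A = 1 060 mm², y = 210 mm, Ī = 35 333 mm⁴.
Bottom flange (beyond web): 53 × 20, A = 1 060 mm², y = 10 mm, Ī = 35 333 mm⁴.
By symmetry the centroid is at mid-height, ȳ = 110 mm.
Transfer each piece to the centroidal x-axis using Ī + A·d² with d = y − 110:
  web: d = 0 mm → contributes +10 648 000 mm⁴
  top flange (beyond web): d = 100 mm → contributes +10 635 333 mm⁴
  bottom flange (beyond web): d = -100 mm → contributes +10 635 333 mm⁴
Total I = 31 918 667 mm⁴.
For the y-axis: x̄ = 20.47 mm.
Repeating about the centroidal y-axis gives I_y = 1 769 874 mm⁴.

I_x ≈ 3.2 × 10⁷ mm⁴, I_y ≈ 1.8 × 10⁶ mm⁴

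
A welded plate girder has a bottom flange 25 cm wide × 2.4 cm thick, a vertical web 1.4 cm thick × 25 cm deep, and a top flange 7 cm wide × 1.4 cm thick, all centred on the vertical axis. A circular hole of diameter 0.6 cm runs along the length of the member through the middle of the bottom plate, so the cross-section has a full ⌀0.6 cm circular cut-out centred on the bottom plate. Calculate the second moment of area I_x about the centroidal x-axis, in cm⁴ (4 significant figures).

I_x ≈ 1.023 × 10⁴ cm⁴

Decompose the section into non-overlapping parts with the origin at the bottom-left of its bounding rectangle.
Bottom plate: 25 × 2.4, A = 60 cm², y = 1.2 cm, Ī = 28.8 cm⁴.
Web plate: 1.4 × 25, A = 35 cm², y = 14.9 cm, Ī = 1822.92 cm⁴.
Top plate: 7 × 1.4, A = 9.8 cm², y = 28.1 cm, Ī = 1.60067 cm⁴.
Hole (subtracted): ⌀0.6, A = 0.282743 cm², y = 1.2 cm, Ī = 0.00636173 cm⁴.
Centroid: ȳ = ΣA·y / ΣA = 8.31002 cm.
Transfer each piece to the centroidal x-axis using Ī + A·d² with d = y − 8.31002:
  bottom plate: d = -7.11002 cm → contributes +3061.94 cm⁴
  web plate: d = 6.58998 cm → contributes +3342.89 cm⁴
  top plate: d = 19.79 cm → contributes +3839.7 cm⁴
  hole: d = -7.11002 cm → contributes −14.2997 cm⁴
Total I = 10230.2 cm⁴.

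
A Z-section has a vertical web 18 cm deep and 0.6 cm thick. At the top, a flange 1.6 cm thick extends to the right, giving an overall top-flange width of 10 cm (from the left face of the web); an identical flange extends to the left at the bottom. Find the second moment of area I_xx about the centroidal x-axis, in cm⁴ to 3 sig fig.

I_xx ≈ 2320 cm⁴

Treat the section as a set of non-overlapping primitives; coordinates are from the bounding-box lower-left.
Web: 0.6 × 18, A = 10.8 cm², y = 9 cm, Ī = 291.6 cm⁴.
Top flange (beyond web): 9.4 × 1.6, A = 15.04 cm², y = 17.2 cm, Ī = 3.2085 cm⁴.
Bottom flange (beyond web): 9.4 × 1.6, A = 15.04 cm², y = 0.8 cm, Ī = 3.2085 cm⁴.
Centroid: ȳ = ΣA·y / ΣA = 9 cm.
Transfer each piece to the centroidal x-axis using Ī + A·d² with d = y − 9:
  web: d = 0 cm → contributes +291.6 cm⁴
  top flange (beyond web): d = 8.2 cm → contributes +1014.5 cm⁴
  bottom flange (beyond web): d = -8.2 cm → contributes +1014.5 cm⁴
Total I = 2320.6 cm⁴.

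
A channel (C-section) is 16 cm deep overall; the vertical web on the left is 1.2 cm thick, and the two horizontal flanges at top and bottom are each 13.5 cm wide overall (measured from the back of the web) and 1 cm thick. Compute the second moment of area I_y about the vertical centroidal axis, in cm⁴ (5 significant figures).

I_y ≈ 803.77 cm⁴

Treat the section as a set of non-overlapping primitives; coordinates are from the bounding-box lower-left.
Web: 1.2 × 16, A = 19.2 cm², x = 0.6 cm, Ī = 2.304 cm⁴.
Top flange (beyond web): 12.3 × 1, A = 12.3 cm², x = 7.35 cm, Ī = 155.0723 cm⁴.
Bottom flange (beyond web): 12.3 × 1, A = 12.3 cm², x = 7.35 cm, Ī = 155.0723 cm⁴.
Centroid: x̄ = ΣA·x / ΣA = 4.391096 cm.
Transfer each piece to the vertical centroidal axis using Ī + A·d² with d = x − 4.391096:
  web: d = -3.791096 cm → contributes +278.2542 cm⁴
  top flange (beyond web): d = 2.958904 cm → contributes +262.7601 cm⁴
  bottom flange (beyond web): d = 2.958904 cm → contributes +262.7601 cm⁴
Total I = 803.7745 cm⁴.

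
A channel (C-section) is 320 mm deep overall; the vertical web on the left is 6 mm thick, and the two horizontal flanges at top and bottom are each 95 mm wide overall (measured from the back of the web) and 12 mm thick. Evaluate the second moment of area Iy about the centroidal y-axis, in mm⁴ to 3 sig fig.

Iy ≈ 3.70 × 10⁶ mm⁴

Decompose the section into non-overlapping parts with the origin at the bottom-left of its bounding rectangle.
Web: 6 × 320, A = 1 920 mm², x = 3 mm, Ī = 5 760 mm⁴.
Top flange (beyond web): 89 × 12, A = 1 068 mm², x = 50.5 mm, Ī = 704 969 mm⁴.
Bottom flange (beyond web): 89 × 12, A = 1 068 mm², x = 50.5 mm, Ī = 704 969 mm⁴.
Centroid: x̄ = ΣA·x / ΣA = 28.015 mm.
Transfer each piece to the centroidal y-axis using Ī + A·d² with d = x − 28.015:
  web: d = -25.015 mm → contributes +1 207 181 mm⁴
  top flange (beyond web): d = 22.485 mm → contributes +1 244 933 mm⁴
  bottom flange (beyond web): d = 22.485 mm → contributes +1 244 933 mm⁴
Total I = 3 697 047 mm⁴.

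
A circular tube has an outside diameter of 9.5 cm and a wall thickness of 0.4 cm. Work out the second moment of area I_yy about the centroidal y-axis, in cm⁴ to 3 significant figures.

I_yy ≈ 119 cm⁴

Break the section into simple shapes (no overlaps), measuring from the bottom-left corner of the bounding box.
Outer circle: ⌀9.5, A = 70.882 cm², x = 4.75 cm, Ī = 399.82 cm⁴.
Bore (subtracted): ⌀8.7, A = 59.447 cm², x = 4.75 cm, Ī = 281.22 cm⁴.
By symmetry the centroid is at mid-width, x̄ = 4.75 cm.
All pieces are centred on the centroidal y-axis, so I = ΣĪ (holes subtracted) = 118.6 cm⁴.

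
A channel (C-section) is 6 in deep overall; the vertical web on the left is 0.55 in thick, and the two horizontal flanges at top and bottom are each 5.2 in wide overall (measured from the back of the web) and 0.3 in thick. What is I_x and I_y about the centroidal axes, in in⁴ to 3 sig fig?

Decompose the section into non-overlapping parts with the origin at the bottom-left of its bounding rectangle.
Web: 0.55 × 6, A = 3.3 in², y = 3 in, Ī = 9.9 in⁴.
Top flange (beyond web): 4.65 × 0.3, A = 1.395 in², y = 5.85 in, Ī = 0.010463 in⁴.
Bottom flange (beyond web): 4.65 × 0.3, A = 1.395 in², y = 0.15 in, Ī = 0.010463 in⁴.
By symmetry the centroid is at mid-height, ȳ = 3 in.
Transfer each piece to the centroidal x-axis using Ī + A·d² with d = y − 3:
  web: d = 0 in → contributes +9.9 in⁴
  top flange (beyond web): d = 2.85 in → contributes +11.341 in⁴
  bottom flange (beyond web): d = -2.85 in → contributes +11.341 in⁴
Total I = 32.583 in⁴.
For the y-axis: x̄ = 1.4661 in.
Repeating about the centroidal y-axis gives I_y = 15.33 in⁴.

I_x ≈ 32.6 in⁴, I_y ≈ 15.3 in⁴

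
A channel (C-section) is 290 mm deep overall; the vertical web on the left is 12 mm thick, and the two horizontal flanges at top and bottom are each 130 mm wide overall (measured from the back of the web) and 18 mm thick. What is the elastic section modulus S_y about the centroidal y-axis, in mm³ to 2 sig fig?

S_y ≈ 1.5 × 10⁵ mm³

Decompose the section into non-overlapping parts with the origin at the bottom-left of its bounding rectangle.
Web: 12 × 290, A = 3 480 mm², x = 6 mm, Ī = 41 760 mm⁴.
Top flange (beyond web): 118 × 18, A = 2 124 mm², x = 71 mm, Ī = 2 464 548 mm⁴.
Bottom flange (beyond web): 118 × 18, A = 2 124 mm², x = 71 mm, Ī = 2 464 548 mm⁴.
Centroid: x̄ = ΣA·x / ΣA = 41.73 mm.
Transfer each piece to the centroidal y-axis using Ī + A·d² with d = x − 41.73:
  web: d = -35.73 mm → contributes +4 484 396 mm⁴
  top flange (beyond web): d = 29.27 mm → contributes +4 284 272 mm⁴
  bottom flange (beyond web): d = 29.27 mm → contributes +4 284 272 mm⁴
Total I = 13 052 940 mm⁴.
Extreme fibre distance c = 88.27 mm; S = I/c = 147 875 mm³.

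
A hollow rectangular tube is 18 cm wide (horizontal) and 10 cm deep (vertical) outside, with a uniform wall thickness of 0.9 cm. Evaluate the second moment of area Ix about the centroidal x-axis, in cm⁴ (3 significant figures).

Ix ≈ 756 cm⁴

Break the section into simple shapes (no overlaps), measuring from the bottom-left corner of the bounding box.
Outer rectangle: 18 × 10, A = 180 cm², y = 5 cm, Ī = 1 500 cm⁴.
Inner void (subtracted): 16.2 × 8.2, A = 132.84 cm², y = 5 cm, Ī = 744.35 cm⁴.
By symmetry the centroid is at mid-height, ȳ = 5 cm.
All pieces are centred on the centroidal x-axis, so I = ΣĪ (holes subtracted) = 755.65 cm⁴.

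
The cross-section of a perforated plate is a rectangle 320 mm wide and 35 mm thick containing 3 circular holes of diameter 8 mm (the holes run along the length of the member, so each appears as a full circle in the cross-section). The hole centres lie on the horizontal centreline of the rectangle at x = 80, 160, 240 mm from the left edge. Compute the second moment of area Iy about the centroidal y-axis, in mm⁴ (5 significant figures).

Iy ≈ 9.4929 × 10⁷ mm⁴

Break the section into simple shapes (no overlaps), measuring from the bottom-left corner of the bounding box.
Plate: 320 × 35, A = 11 200 mm², x = 160 mm, Ī = 95 573 333 mm⁴.
Hole 1 (subtracted): ⌀8, A = 50.26548 mm², x = 80 mm, Ī = 201.0619 mm⁴.
Hole 2 (subtracted): ⌀8, A = 50.26548 mm², x = 160 mm, Ī = 201.0619 mm⁴.
Hole 3 (subtracted): ⌀8, A = 50.26548 mm², x = 240 mm, Ī = 201.0619 mm⁴.
By symmetry the centroid is at mid-width, x̄ = 160 mm.
Transfer each piece to the centroidal y-axis using Ī + A·d² with d = x − 160:
  plate: d = 0 mm → contributes +95 573 333 mm⁴
  hole 1: d = -80 mm → contributes −321900.1 mm⁴
  hole 2: d = 0 mm → contributes −201.0619 mm⁴
  hole 3: d = 80 mm → contributes −321900.1 mm⁴
Total I = 94 929 332 mm⁴.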